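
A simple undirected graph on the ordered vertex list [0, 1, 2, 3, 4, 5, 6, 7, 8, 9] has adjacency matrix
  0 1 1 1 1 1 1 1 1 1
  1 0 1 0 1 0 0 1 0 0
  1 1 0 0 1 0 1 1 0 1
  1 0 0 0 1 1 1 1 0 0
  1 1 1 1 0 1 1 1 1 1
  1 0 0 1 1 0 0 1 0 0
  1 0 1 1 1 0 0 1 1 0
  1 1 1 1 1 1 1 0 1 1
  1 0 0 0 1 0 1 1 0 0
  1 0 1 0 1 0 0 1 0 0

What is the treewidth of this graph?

4

A width-4 tree decomposition is:
Bags: B1 = {0, 3, 4, 6, 7}  B2 = {0, 2, 4, 6, 7}  B3 = {0, 1, 2, 4, 7}  B4 = {0, 4, 6, 7, 8}  B5 = {0, 3, 4, 5, 7}  B6 = {0, 2, 4, 7, 9}
Tree: B1–B2, B2–B3, B2–B4, B1–B5, B2–B6
Every bag has size at most 5, so the width is 5 − 1 = 4 and tw(G) ≤ 4. For the lower bound, the 5 vertices {0, 4, 6, 7, 8} are pairwise adjacent, and any tree decomposition puts a clique entirely inside one bag — forcing width ≥ 4. Therefore the treewidth is 4.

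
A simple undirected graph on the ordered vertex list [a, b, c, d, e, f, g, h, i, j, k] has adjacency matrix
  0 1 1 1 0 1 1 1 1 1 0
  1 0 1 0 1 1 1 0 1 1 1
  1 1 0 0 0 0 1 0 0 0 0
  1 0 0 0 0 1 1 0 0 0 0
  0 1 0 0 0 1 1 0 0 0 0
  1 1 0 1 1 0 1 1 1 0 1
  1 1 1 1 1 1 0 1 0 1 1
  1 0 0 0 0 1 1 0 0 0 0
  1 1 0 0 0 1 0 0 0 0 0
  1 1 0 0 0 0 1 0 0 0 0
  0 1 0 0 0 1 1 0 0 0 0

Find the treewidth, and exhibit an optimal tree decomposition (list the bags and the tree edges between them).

The largest bag has 4 vertices, giving width 3; this decomposition certifies tw(G) ≤ 3. For the lower bound, the 4 vertices {a, b, g, j} are pairwise adjacent, and any tree decomposition puts a clique entirely inside one bag — forcing width ≥ 3. The upper and lower bounds meet at 3, so that is the treewidth.

Treewidth 3.
One optimal decomposition is:
Bags: B1 = {b, f, g, k}  B2 = {a, b, f, g}  B3 = {a, b, f, i}  B4 = {a, b, g, j}  B5 = {a, f, g, h}  B6 = {a, b, c, g}  B7 = {b, e, f, g}  B8 = {a, d, f, g}
Tree: B1–B2, B2–B3, B2–B4, B2–B5, B4–B6, B2–B7, B2–B8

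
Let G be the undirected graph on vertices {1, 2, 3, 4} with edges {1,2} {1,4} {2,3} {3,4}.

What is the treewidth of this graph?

A width-2 tree decomposition is:
Bags: B1 = {1, 2, 3}  B2 = {1, 3, 4}
Tree: B1–B2
Each bag holds 3 vertices, so the decomposition has width 2, which upper-bounds the treewidth. For the lower bound, G contains the cycle 1–2–3–4–1, so G is not a forest; only forests have treewidth ≤ 1, hence tw(G) ≥ 2. Combining the bounds, tw(G) = 2.

2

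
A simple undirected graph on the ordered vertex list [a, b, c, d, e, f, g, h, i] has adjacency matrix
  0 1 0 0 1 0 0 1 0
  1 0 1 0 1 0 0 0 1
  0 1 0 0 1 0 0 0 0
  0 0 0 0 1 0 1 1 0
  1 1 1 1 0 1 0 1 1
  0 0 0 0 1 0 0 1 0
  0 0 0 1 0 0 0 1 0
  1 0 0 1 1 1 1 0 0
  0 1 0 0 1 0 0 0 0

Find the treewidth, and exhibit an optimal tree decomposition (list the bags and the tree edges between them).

Treewidth 2.
Bags: B1 = {a, e, h}  B2 = {a, b, e}  B3 = {b, c, e}  B4 = {e, f, h}  B5 = {d, e, h}  B6 = {b, e, i}  B7 = {d, g, h}
Tree: B1–B2, B2–B3, B1–B4, B1–B5, B3–B6, B5–B7

Every bag has size at most 3, so the width is 3 − 1 = 2 and tw(G) ≤ 2. On the other hand G contains the 3-clique {d, g, h}. A clique must lie in a single bag of any decomposition, so no decomposition can have width below 2. Hence tw(G) = 2 exactly.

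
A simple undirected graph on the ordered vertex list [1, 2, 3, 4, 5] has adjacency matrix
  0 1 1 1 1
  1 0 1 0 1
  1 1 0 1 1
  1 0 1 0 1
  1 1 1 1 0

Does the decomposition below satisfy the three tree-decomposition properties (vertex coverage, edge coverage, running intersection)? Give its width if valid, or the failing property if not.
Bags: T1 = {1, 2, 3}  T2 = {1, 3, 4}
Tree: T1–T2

A tree decomposition must satisfy three properties: every vertex lies in some bag; for every edge, both endpoints lie together in some bag; and for every vertex, the bags containing it form a connected subtree. Here vertex 5 appears in no bag, so the decomposition is invalid.

No — vertex 5 appears in no bag.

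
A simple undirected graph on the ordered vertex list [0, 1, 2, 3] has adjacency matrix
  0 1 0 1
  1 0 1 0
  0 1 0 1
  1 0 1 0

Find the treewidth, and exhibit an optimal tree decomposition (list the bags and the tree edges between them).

Each bag holds 3 vertices, so the decomposition has width 2, which upper-bounds the treewidth. The edges 2–1–0–3–2 form a cycle, so G is not a tree and its treewidth is at least 2. Therefore the treewidth is 2.

Treewidth 2.
One optimal decomposition is:
Bags: B1 = {0, 1, 2}  B2 = {0, 2, 3}
Tree: B1–B2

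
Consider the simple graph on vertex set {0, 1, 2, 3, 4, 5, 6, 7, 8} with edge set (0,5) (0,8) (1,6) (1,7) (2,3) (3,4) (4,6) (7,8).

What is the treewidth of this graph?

1

A width-1 tree decomposition is:
Bags: B1 = {0, 5}  B2 = {0, 8}  B3 = {7, 8}  B4 = {1, 7}  B5 = {1, 6}  B6 = {4, 6}  B7 = {3, 4}  B8 = {2, 3}
Tree: B1–B2, B2–B3, B3–B4, B4–B5, B5–B6, B6–B7, B7–B8
The largest bag has 2 vertices, giving width 1; this decomposition certifies tw(G) ≤ 1. Since G has at least one edge (e.g. 5–0), it is not an edgeless graph, so tw(G) ≥ 1. Therefore the treewidth is 1.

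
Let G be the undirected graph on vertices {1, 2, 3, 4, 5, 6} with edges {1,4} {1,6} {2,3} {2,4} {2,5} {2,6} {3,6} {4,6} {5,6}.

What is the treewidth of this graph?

2

A width-2 tree decomposition is:
Bags: B1 = {1, 4, 6}  B2 = {2, 4, 6}  B3 = {2, 3, 6}  B4 = {2, 5, 6}
Tree: B1–B2, B2–B3, B2–B4
Every bag has size at most 3, so the width is 3 − 1 = 2 and tw(G) ≤ 2. Conversely, {1, 4, 6} is a clique of size 3, and the vertices of any clique must share a bag in every tree decomposition; so some bag has ≥ 3 vertices and tw(G) ≥ 2. The upper and lower bounds meet at 2, so that is the treewidth.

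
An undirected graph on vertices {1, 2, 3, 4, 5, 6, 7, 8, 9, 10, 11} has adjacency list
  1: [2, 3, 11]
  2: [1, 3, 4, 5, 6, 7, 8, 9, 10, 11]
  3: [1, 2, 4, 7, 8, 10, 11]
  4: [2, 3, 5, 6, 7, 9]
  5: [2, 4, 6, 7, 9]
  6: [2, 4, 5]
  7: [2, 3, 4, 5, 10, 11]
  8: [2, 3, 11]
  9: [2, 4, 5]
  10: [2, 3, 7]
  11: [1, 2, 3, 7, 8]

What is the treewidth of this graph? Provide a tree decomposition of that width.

Treewidth 3.
One optimal decomposition is:
Bags: B1 = {2, 3, 7, 11}  B2 = {2, 3, 4, 7}  B3 = {2, 3, 7, 10}  B4 = {2, 3, 8, 11}  B5 = {1, 2, 3, 11}  B6 = {2, 4, 5, 7}  B7 = {2, 4, 5, 6}  B8 = {2, 4, 5, 9}
Tree: B1–B2, B1–B3, B1–B4, B4–B5, B2–B6, B6–B7, B7–B8

Each bag holds 4 vertices, so the decomposition has width 3, which upper-bounds the treewidth. On the other hand G contains the 4-clique {2, 4, 5, 9}. A clique must lie in a single bag of any decomposition, so no decomposition can have width below 3. Hence tw(G) = 3 exactly.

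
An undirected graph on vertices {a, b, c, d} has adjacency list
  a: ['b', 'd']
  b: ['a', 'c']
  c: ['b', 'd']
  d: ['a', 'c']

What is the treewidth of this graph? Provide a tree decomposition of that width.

Treewidth 2.
One such decomposition:
Bags: B1 = {b, c, d}  B2 = {a, b, d}
Tree: B1–B2

The largest bag has 3 vertices, giving width 2; this decomposition certifies tw(G) ≤ 2. For the lower bound, G contains the cycle d–c–b–a–d, so G is not a forest; only forests have treewidth ≤ 1, hence tw(G) ≥ 2. Hence tw(G) = 2 exactly.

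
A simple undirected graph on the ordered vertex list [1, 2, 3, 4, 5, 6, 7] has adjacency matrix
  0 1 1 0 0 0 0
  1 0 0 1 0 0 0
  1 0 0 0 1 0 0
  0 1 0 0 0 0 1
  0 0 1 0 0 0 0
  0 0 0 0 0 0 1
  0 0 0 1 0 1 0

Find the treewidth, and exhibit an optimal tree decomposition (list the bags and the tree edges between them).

Treewidth 1.
One such decomposition:
Bags: B1 = {3, 5}  B2 = {1, 3}  B3 = {1, 2}  B4 = {2, 4}  B5 = {4, 7}  B6 = {6, 7}
Tree: B1–B2, B2–B3, B3–B4, B4–B5, B5–B6

Each bag holds 2 vertices, so the decomposition has width 1, which upper-bounds the treewidth. Any graph with an edge has treewidth ≥ 1, and G has the edge 5–3. Combining the bounds, tw(G) = 1.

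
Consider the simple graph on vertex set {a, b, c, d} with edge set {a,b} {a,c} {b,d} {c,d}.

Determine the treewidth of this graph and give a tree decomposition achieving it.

The largest bag has 3 vertices, giving width 2; this decomposition certifies tw(G) ≤ 2. The edges d–b–a–c–d form a cycle, so G is not a tree and its treewidth is at least 2. Combining the bounds, tw(G) = 2.

Treewidth 2.
Bags: B1 = {a, b, d}  B2 = {a, c, d}
Tree: B1–B2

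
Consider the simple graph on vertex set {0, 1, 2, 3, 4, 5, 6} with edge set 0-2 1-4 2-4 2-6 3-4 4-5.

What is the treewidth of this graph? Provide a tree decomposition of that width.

The largest bag has 2 vertices, giving width 1; this decomposition certifies tw(G) ≤ 1. Any graph with an edge has treewidth ≥ 1, and G has the edge 2–4. Combining the bounds, tw(G) = 1.

Treewidth 1.
Bags: B1 = {2, 4}  B2 = {1, 4}  B3 = {3, 4}  B4 = {2, 6}  B5 = {0, 2}  B6 = {4, 5}
Tree: B1–B2, B2–B3, B1–B4, B4–B5, B2–B6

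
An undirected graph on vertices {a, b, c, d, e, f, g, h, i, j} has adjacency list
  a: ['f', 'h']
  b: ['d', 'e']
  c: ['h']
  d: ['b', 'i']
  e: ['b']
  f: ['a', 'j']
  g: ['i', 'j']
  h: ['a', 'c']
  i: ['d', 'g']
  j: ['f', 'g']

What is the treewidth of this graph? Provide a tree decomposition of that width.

Treewidth 1.
Bags: B1 = {c, h}  B2 = {a, h}  B3 = {a, f}  B4 = {f, j}  B5 = {g, j}  B6 = {g, i}  B7 = {d, i}  B8 = {b, d}  B9 = {b, e}
Tree: B1–B2, B2–B3, B3–B4, B4–B5, B5–B6, B6–B7, B7–B8, B8–B9

The largest bag has 2 vertices, giving width 1; this decomposition certifies tw(G) ≤ 1. Any graph with an edge has treewidth ≥ 1, and G has the edge c–h. Combining the bounds, tw(G) = 1.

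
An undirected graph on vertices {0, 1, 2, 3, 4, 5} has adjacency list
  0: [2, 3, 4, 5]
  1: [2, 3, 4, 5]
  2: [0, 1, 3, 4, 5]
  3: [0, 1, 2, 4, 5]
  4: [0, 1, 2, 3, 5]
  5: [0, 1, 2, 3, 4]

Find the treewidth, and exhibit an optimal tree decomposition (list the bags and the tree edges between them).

Each bag holds 5 vertices, so the decomposition has width 4, which upper-bounds the treewidth. On the other hand G contains the 5-clique {0, 2, 3, 4, 5}. A clique must lie in a single bag of any decomposition, so no decomposition can have width below 4. Hence tw(G) = 4 exactly.

Treewidth 4.
One such decomposition:
Bags: B1 = {0, 2, 3, 4, 5}  B2 = {1, 2, 3, 4, 5}
Tree: B1–B2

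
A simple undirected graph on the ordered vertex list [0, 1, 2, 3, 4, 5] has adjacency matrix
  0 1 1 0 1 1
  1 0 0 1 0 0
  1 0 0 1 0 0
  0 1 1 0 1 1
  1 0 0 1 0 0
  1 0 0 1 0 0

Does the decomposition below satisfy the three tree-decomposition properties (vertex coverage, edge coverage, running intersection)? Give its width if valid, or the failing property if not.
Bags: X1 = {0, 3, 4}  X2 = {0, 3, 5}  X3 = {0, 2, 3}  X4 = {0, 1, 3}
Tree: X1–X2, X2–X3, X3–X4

Yes; width 2.

Every vertex of G appears in some bag (union = {0, 1, 2, 3, 4, 5}); every edge is covered by a bag; and for each vertex v the set of bags containing v is connected in the bag tree. The decomposition is therefore valid. The largest bag has 3 vertices, so the width is 2.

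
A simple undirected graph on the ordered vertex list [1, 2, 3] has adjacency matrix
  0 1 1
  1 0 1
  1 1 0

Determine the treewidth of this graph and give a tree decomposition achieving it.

With just one bag of size 3, the width is 3 − 1 = 2, so tw(G) ≤ 2. For the lower bound, the 3 vertices {1, 2, 3} are pairwise adjacent, and any tree decomposition puts a clique entirely inside one bag — forcing width ≥ 2. Therefore the treewidth is 2.

Treewidth 2.
One such decomposition:
Bags: B1 = {1, 2, 3}
Tree: (single bag)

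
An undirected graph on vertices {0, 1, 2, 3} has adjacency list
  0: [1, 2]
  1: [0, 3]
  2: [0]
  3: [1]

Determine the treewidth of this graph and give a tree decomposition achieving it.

Each bag holds 2 vertices, so the decomposition has width 1, which upper-bounds the treewidth. Any graph with an edge has treewidth ≥ 1, and G has the edge 0–1. The upper and lower bounds meet at 1, so that is the treewidth.

Treewidth 1.
Bags: B1 = {0, 1}  B2 = {1, 3}  B3 = {0, 2}
Tree: B1–B2, B1–B3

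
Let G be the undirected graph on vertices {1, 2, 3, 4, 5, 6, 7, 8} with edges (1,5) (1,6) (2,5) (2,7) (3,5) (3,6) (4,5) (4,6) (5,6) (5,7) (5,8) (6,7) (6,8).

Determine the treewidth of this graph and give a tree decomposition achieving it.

Each bag holds 3 vertices, so the decomposition has width 2, which upper-bounds the treewidth. On the other hand G contains the 3-clique {2, 5, 7}. A clique must lie in a single bag of any decomposition, so no decomposition can have width below 2. Combining the bounds, tw(G) = 2.

Treewidth 2.
Bags: B1 = {3, 5, 6}  B2 = {1, 5, 6}  B3 = {5, 6, 7}  B4 = {5, 6, 8}  B5 = {2, 5, 7}  B6 = {4, 5, 6}
Tree: B1–B2, B1–B3, B3–B4, B3–B5, B4–B6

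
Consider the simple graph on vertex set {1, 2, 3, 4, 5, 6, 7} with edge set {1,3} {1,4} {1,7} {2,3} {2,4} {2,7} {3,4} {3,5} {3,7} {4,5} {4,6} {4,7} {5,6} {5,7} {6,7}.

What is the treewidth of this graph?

A width-3 tree decomposition is:
Bags: B1 = {2, 3, 4, 7}  B2 = {3, 4, 5, 7}  B3 = {4, 5, 6, 7}  B4 = {1, 3, 4, 7}
Tree: B1–B2, B2–B3, B1–B4
Every bag has size at most 4, so the width is 4 − 1 = 3 and tw(G) ≤ 3. For the lower bound, the 4 vertices {1, 3, 4, 7} are pairwise adjacent, and any tree decomposition puts a clique entirely inside one bag — forcing width ≥ 3. Hence tw(G) = 3 exactly.

3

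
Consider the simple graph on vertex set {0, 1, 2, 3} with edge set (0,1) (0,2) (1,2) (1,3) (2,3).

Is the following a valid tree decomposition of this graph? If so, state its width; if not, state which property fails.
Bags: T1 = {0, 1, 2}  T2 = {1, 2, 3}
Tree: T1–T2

Checking the three conditions: (i) the bags cover all of {0, 1, 2, 3}; (ii) for each edge, some bag contains both endpoints; (iii) the bags containing any fixed vertex form a subtree. All hold, so the decomposition is valid with width 3 − 1 = 2.

Yes; width 2.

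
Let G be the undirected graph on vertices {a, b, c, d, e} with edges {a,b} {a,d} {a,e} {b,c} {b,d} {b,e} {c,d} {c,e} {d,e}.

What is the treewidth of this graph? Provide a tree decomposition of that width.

Treewidth 3.
Bags: B1 = {a, b, d, e}  B2 = {b, c, d, e}
Tree: B1–B2

The largest bag has 4 vertices, giving width 3; this decomposition certifies tw(G) ≤ 3. For the lower bound, the 4 vertices {b, c, d, e} are pairwise adjacent, and any tree decomposition puts a clique entirely inside one bag — forcing width ≥ 3. Therefore the treewidth is 3.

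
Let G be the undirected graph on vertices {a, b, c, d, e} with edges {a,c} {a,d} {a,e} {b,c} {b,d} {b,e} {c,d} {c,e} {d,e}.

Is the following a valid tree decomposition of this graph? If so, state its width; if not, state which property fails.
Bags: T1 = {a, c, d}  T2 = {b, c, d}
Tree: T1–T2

No — vertex e appears in no bag.

A tree decomposition must satisfy three properties: every vertex lies in some bag; for every edge, both endpoints lie together in some bag; and for every vertex, the bags containing it form a connected subtree. Here vertex e appears in no bag, so the decomposition is invalid.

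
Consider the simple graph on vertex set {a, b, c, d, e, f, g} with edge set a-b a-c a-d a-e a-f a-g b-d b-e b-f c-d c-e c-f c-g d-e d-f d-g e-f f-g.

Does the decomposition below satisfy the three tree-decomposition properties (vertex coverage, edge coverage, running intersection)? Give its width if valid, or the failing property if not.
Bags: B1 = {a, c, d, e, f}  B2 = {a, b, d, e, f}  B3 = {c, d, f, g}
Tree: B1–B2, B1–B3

No — edge (a,g) lies in no bag.

A tree decomposition must satisfy three properties: every vertex lies in some bag; for every edge, both endpoints lie together in some bag; and for every vertex, the bags containing it form a connected subtree. Here edge (a,g) lies in no bag, so the decomposition is invalid.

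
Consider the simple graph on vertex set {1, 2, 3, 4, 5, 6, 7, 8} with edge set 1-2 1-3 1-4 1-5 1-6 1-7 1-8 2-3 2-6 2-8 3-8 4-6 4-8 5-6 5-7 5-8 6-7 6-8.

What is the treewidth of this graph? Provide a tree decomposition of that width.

Treewidth 3.
Bags: B1 = {1, 2, 6, 8}  B2 = {1, 4, 6, 8}  B3 = {1, 2, 3, 8}  B4 = {1, 5, 6, 8}  B5 = {1, 5, 6, 7}
Tree: B1–B2, B1–B3, B2–B4, B4–B5

Every bag has size at most 4, so the width is 4 − 1 = 3 and tw(G) ≤ 3. Conversely, {1, 2, 3, 8} is a clique of size 4, and the vertices of any clique must share a bag in every tree decomposition; so some bag has ≥ 4 vertices and tw(G) ≥ 3. Therefore the treewidth is 3.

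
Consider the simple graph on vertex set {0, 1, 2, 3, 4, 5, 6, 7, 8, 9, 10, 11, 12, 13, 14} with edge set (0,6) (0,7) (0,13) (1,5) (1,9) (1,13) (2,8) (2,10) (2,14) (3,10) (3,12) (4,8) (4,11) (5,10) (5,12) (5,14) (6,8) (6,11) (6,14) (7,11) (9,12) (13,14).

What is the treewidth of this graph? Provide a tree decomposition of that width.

Treewidth 3.
Bags: B1 = {1, 3, 9, 12}  B2 = {1, 3, 5, 12}  B3 = {1, 3, 5, 10}  B4 = {1, 5, 10, 13}  B5 = {5, 10, 13, 14}  B6 = {2, 10, 13, 14}  B7 = {0, 2, 13, 14}  B8 = {0, 2, 6, 14}  B9 = {0, 2, 6, 8}  B10 = {0, 6, 7, 8}  B11 = {6, 7, 8, 11}  B12 = {4, 7, 8, 11}
Tree: B1–B2, B2–B3, B3–B4, B4–B5, B5–B6, B6–B7, B7–B8, B8–B9, B9–B10, B10–B11, B11–B12

Every bag has size at most 4, so the width is 4 − 1 = 3 and tw(G) ≤ 3. For the lower bound: the 4 vertex sets {3,9,12}, {1}, {5}, {2,10,13,14} are disjoint, each induces a connected subgraph, and every pair is joined by at least one edge of G. Contracting each set to a single vertex therefore yields K_{4} as a minor, and since treewidth is minor-monotone, tw(G) ≥ tw(K_{4}) = 3. The upper and lower bounds meet at 3, so that is the treewidth.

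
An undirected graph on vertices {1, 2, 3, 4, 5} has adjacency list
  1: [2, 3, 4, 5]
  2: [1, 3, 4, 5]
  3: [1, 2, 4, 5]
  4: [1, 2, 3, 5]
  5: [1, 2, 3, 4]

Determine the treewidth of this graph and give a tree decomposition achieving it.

Treewidth 4.
One such decomposition:
Bags: B1 = {1, 2, 3, 4, 5}
Tree: (single bag)

With just one bag of size 5, the width is 5 − 1 = 4, so tw(G) ≤ 4. On the other hand G contains the 5-clique {1, 2, 3, 4, 5}. A clique must lie in a single bag of any decomposition, so no decomposition can have width below 4. Hence tw(G) = 4 exactly.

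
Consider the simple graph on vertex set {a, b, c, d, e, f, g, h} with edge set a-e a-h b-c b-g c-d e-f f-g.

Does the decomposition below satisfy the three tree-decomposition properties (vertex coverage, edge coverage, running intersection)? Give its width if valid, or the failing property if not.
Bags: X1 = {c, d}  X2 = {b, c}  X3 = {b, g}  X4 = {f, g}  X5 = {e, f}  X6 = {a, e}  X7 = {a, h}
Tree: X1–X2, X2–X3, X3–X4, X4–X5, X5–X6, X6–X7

Every vertex of G appears in some bag (union = {a, b, c, d, e, f, g, h}); every edge is covered by a bag; and for each vertex v the set of bags containing v is connected in the bag tree. The decomposition is therefore valid. The largest bag has 2 vertices, so the width is 1.

Yes; width 1.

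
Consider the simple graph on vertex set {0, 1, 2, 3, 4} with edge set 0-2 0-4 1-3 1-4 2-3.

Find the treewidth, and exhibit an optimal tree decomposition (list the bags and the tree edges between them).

Treewidth 2.
Bags: B1 = {1, 2, 3}  B2 = {0, 1, 2}  B3 = {0, 1, 4}
Tree: B1–B2, B2–B3

Each bag holds 3 vertices, so the decomposition has width 2, which upper-bounds the treewidth. The edges 1–3–2–0–4–1 form a cycle, so G is not a tree and its treewidth is at least 2. The upper and lower bounds meet at 2, so that is the treewidth.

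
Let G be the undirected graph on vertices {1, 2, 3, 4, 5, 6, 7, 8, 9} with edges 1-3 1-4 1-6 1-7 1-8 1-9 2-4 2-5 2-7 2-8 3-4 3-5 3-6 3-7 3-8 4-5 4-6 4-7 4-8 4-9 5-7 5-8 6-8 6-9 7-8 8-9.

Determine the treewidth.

A width-4 tree decomposition is:
Bags: B1 = {3, 4, 5, 7, 8}  B2 = {1, 3, 4, 7, 8}  B3 = {2, 4, 5, 7, 8}  B4 = {1, 3, 4, 6, 8}  B5 = {1, 4, 6, 8, 9}
Tree: B1–B2, B1–B3, B2–B4, B4–B5
Each bag holds 5 vertices, so the decomposition has width 4, which upper-bounds the treewidth. Conversely, {1, 4, 6, 8, 9} is a clique of size 5, and the vertices of any clique must share a bag in every tree decomposition; so some bag has ≥ 5 vertices and tw(G) ≥ 4. Therefore the treewidth is 4.

4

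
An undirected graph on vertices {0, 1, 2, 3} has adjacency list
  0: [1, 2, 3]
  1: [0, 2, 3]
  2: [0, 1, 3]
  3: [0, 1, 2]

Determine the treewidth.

3

A width-3 tree decomposition is:
Bags: B1 = {0, 1, 2, 3}
Tree: (single bag)
A single bag containing all 4 vertices is trivially a valid decomposition of width 3. On the other hand G contains the 4-clique {0, 1, 2, 3}. A clique must lie in a single bag of any decomposition, so no decomposition can have width below 3. Combining the bounds, tw(G) = 3.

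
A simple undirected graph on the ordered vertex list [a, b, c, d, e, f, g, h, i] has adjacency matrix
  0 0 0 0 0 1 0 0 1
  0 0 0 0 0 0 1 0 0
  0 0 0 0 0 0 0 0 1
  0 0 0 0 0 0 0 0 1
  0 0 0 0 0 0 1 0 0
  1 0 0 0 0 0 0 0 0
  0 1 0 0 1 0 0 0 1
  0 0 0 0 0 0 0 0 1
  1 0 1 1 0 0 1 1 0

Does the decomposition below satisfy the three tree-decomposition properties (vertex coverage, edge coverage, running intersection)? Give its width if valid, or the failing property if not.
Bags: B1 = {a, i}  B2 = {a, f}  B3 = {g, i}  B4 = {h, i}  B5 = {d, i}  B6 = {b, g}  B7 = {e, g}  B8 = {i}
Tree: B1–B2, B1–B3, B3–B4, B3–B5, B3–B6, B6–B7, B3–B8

A tree decomposition must satisfy three properties: every vertex lies in some bag; for every edge, both endpoints lie together in some bag; and for every vertex, the bags containing it form a connected subtree. Here vertex c appears in no bag, so the decomposition is invalid.

No — vertex c appears in no bag.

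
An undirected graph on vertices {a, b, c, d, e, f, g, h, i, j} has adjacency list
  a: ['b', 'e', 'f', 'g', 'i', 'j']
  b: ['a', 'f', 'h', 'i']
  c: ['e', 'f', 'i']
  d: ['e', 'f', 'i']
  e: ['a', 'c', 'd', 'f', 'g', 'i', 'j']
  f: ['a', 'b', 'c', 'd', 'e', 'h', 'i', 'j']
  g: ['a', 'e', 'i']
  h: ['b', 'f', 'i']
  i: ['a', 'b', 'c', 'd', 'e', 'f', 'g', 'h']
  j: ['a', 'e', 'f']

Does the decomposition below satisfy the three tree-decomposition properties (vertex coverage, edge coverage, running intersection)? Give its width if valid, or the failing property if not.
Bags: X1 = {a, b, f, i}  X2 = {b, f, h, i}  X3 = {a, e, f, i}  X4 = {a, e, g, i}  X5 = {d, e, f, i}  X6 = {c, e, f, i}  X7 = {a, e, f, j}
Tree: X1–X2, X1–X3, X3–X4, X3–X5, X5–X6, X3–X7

Checking the three conditions: (i) the bags cover all of {a, b, c, d, e, f, g, h, i, j}; (ii) for each edge, some bag contains both endpoints; (iii) the bags containing any fixed vertex form a subtree. All hold, so the decomposition is valid with width 4 − 1 = 3.

Yes; width 3.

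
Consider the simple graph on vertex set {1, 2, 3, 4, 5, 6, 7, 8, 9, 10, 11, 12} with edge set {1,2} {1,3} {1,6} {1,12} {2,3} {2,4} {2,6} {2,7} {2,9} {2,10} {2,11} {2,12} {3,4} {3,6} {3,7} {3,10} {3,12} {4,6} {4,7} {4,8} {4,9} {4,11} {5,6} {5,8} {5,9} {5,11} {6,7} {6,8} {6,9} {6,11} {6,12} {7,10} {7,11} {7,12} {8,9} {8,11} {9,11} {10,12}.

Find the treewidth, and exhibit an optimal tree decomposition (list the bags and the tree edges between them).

Treewidth 4.
One optimal decomposition is:
Bags: B1 = {2, 4, 6, 7, 11}  B2 = {2, 3, 4, 6, 7}  B3 = {2, 3, 6, 7, 12}  B4 = {1, 2, 3, 6, 12}  B5 = {2, 4, 6, 9, 11}  B6 = {2, 3, 7, 10, 12}  B7 = {4, 6, 8, 9, 11}  B8 = {5, 6, 8, 9, 11}
Tree: B1–B2, B2–B3, B3–B4, B1–B5, B3–B6, B5–B7, B7–B8

Each bag holds 5 vertices, so the decomposition has width 4, which upper-bounds the treewidth. For the lower bound, the 5 vertices {2, 3, 7, 10, 12} are pairwise adjacent, and any tree decomposition puts a clique entirely inside one bag — forcing width ≥ 4. Hence tw(G) = 4 exactly.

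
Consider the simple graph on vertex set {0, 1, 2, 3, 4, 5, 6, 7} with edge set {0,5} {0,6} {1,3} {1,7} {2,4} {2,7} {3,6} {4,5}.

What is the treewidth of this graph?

A width-2 tree decomposition is:
Bags: B1 = {1, 3, 7}  B2 = {2, 3, 7}  B3 = {2, 3, 4}  B4 = {3, 4, 5}  B5 = {0, 3, 5}  B6 = {0, 3, 6}
Tree: B1–B2, B2–B3, B3–B4, B4–B5, B5–B6
Each bag holds 3 vertices, so the decomposition has width 2, which upper-bounds the treewidth. Since 3–1–7–2–4–5–0–6–3 is a cycle in G, G is not acyclic. Forests are exactly the graphs of treewidth ≤ 1, so tw(G) ≥ 2. Therefore the treewidth is 2.

2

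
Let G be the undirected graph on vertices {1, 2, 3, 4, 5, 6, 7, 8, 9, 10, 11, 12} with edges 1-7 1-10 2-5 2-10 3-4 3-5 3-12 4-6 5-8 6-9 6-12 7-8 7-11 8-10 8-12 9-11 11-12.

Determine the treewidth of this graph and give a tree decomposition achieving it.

The largest bag has 4 vertices, giving width 3; this decomposition certifies tw(G) ≤ 3. For the lower bound: the 4 vertex sets {1,2,10}, {5}, {8}, {3,7,11,12} are disjoint, each induces a connected subgraph, and every pair is joined by at least one edge of G. Contracting each set to a single vertex therefore yields K_{4} as a minor, and since treewidth is minor-monotone, tw(G) ≥ tw(K_{4}) = 3. The upper and lower bounds meet at 3, so that is the treewidth.

Treewidth 3.
Bags: B1 = {1, 2, 5, 10}  B2 = {1, 5, 8, 10}  B3 = {1, 5, 7, 8}  B4 = {3, 5, 7, 8}  B5 = {3, 7, 8, 12}  B6 = {3, 7, 11, 12}  B7 = {3, 4, 11, 12}  B8 = {4, 6, 11, 12}  B9 = {4, 6, 9, 11}
Tree: B1–B2, B2–B3, B3–B4, B4–B5, B5–B6, B6–B7, B7–B8, B8–B9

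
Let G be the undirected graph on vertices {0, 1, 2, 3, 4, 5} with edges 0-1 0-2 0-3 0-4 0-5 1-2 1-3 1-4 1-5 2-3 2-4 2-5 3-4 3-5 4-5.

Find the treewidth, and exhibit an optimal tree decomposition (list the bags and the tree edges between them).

Treewidth 5.
Bags: B1 = {0, 1, 2, 3, 4, 5}
Tree: (single bag)

With just one bag of size 6, the width is 6 − 1 = 5, so tw(G) ≤ 5. Conversely, {0, 1, 2, 3, 4, 5} is a clique of size 6, and the vertices of any clique must share a bag in every tree decomposition; so some bag has ≥ 6 vertices and tw(G) ≥ 5. Hence tw(G) = 5 exactly.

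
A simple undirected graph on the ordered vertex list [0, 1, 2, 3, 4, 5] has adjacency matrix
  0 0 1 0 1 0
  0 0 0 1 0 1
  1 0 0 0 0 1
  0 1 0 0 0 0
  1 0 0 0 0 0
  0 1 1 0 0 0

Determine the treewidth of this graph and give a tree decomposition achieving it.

Each bag holds 2 vertices, so the decomposition has width 1, which upper-bounds the treewidth. G has an edge, so its treewidth is at least 1. Hence tw(G) = 1 exactly.

Treewidth 1.
One optimal decomposition is:
Bags: B1 = {1, 3}  B2 = {1, 5}  B3 = {2, 5}  B4 = {0, 2}  B5 = {0, 4}
Tree: B1–B2, B2–B3, B3–B4, B4–B5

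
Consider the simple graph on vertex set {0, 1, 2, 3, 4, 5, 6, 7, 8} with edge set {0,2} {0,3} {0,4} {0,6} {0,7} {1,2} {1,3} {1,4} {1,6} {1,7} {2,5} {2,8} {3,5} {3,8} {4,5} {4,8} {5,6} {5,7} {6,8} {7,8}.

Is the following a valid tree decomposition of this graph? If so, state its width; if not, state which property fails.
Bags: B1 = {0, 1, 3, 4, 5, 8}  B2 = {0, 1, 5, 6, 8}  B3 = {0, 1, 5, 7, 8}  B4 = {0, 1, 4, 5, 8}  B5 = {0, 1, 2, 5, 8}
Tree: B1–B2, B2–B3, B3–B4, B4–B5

No — bags containing vertex 4 are not connected in the tree.

A tree decomposition must satisfy three properties: every vertex lies in some bag; for every edge, both endpoints lie together in some bag; and for every vertex, the bags containing it form a connected subtree. Here bags containing vertex 4 are not connected in the tree, so the decomposition is invalid.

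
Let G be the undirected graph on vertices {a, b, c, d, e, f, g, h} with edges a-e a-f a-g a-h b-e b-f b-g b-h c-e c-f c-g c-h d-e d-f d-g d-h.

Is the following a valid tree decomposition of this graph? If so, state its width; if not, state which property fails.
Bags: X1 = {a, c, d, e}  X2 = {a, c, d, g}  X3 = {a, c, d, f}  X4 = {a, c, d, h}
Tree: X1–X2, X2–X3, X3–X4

A tree decomposition must satisfy three properties: every vertex lies in some bag; for every edge, both endpoints lie together in some bag; and for every vertex, the bags containing it form a connected subtree. Here vertex b appears in no bag, so the decomposition is invalid.

No — vertex b appears in no bag.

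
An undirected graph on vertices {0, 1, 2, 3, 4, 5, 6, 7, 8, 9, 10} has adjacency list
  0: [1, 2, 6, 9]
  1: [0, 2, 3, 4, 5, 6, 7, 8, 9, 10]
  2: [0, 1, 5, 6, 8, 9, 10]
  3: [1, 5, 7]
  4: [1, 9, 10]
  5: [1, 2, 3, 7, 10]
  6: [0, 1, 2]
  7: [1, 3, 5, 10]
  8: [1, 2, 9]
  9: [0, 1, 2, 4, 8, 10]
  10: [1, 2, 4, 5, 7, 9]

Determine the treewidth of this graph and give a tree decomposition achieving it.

Every bag has size at most 4, so the width is 4 − 1 = 3 and tw(G) ≤ 3. Conversely, {0, 1, 2, 9} is a clique of size 4, and the vertices of any clique must share a bag in every tree decomposition; so some bag has ≥ 4 vertices and tw(G) ≥ 3. The upper and lower bounds meet at 3, so that is the treewidth.

Treewidth 3.
Bags: B1 = {0, 1, 2, 6}  B2 = {0, 1, 2, 9}  B3 = {1, 2, 9, 10}  B4 = {1, 2, 8, 9}  B5 = {1, 2, 5, 10}  B6 = {1, 4, 9, 10}  B7 = {1, 5, 7, 10}  B8 = {1, 3, 5, 7}
Tree: B1–B2, B2–B3, B3–B4, B3–B5, B3–B6, B5–B7, B7–B8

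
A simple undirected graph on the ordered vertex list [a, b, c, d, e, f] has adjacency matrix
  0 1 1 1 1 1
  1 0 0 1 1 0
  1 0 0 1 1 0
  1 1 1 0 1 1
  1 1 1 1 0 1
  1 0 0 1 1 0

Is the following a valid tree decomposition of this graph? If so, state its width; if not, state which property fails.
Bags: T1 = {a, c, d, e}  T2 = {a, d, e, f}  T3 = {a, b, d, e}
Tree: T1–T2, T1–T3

Checking the three conditions: (i) the bags cover all of {a, b, c, d, e, f}; (ii) for each edge, some bag contains both endpoints; (iii) the bags containing any fixed vertex form a subtree. All hold, so the decomposition is valid with width 4 − 1 = 3.

Yes; width 3.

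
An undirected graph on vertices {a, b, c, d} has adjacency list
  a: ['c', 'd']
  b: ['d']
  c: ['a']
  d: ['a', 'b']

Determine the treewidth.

A width-1 tree decomposition is:
Bags: B1 = {a, c}  B2 = {a, d}  B3 = {b, d}
Tree: B1–B2, B2–B3
The largest bag has 2 vertices, giving width 1; this decomposition certifies tw(G) ≤ 1. Since G has at least one edge (e.g. a–c), it is not an edgeless graph, so tw(G) ≥ 1. The upper and lower bounds meet at 1, so that is the treewidth.

1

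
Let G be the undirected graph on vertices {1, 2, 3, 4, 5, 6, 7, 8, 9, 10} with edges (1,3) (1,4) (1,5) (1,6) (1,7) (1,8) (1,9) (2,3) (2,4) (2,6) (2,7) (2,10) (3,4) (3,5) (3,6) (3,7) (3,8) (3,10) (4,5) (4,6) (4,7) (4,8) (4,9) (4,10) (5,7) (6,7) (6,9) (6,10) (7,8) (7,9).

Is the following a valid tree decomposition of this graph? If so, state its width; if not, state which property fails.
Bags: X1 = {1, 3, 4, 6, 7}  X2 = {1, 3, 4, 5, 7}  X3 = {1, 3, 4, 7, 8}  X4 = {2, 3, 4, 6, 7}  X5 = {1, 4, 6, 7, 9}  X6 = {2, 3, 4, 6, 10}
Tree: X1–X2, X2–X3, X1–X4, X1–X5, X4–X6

Yes; width 4.

Every vertex of G appears in some bag (union = {1, 2, 3, 4, 5, 6, 7, 8, 9, 10}); every edge is covered by a bag; and for each vertex v the set of bags containing v is connected in the bag tree. The decomposition is therefore valid. The largest bag has 5 vertices, so the width is 4.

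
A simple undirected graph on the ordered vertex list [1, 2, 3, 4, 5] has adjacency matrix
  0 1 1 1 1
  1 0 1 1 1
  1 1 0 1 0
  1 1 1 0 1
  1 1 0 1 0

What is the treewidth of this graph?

3

A width-3 tree decomposition is:
Bags: B1 = {1, 2, 3, 4}  B2 = {1, 2, 4, 5}
Tree: B1–B2
The largest bag has 4 vertices, giving width 3; this decomposition certifies tw(G) ≤ 3. Conversely, {1, 2, 3, 4} is a clique of size 4, and the vertices of any clique must share a bag in every tree decomposition; so some bag has ≥ 4 vertices and tw(G) ≥ 3. Combining the bounds, tw(G) = 3.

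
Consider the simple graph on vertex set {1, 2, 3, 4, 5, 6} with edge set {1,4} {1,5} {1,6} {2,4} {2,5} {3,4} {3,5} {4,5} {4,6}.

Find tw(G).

2

A width-2 tree decomposition is:
Bags: B1 = {2, 4, 5}  B2 = {3, 4, 5}  B3 = {1, 4, 5}  B4 = {1, 4, 6}
Tree: B1–B2, B2–B3, B3–B4
Each bag holds 3 vertices, so the decomposition has width 2, which upper-bounds the treewidth. For the lower bound, the 3 vertices {1, 4, 5} are pairwise adjacent, and any tree decomposition puts a clique entirely inside one bag — forcing width ≥ 2. The upper and lower bounds meet at 2, so that is the treewidth.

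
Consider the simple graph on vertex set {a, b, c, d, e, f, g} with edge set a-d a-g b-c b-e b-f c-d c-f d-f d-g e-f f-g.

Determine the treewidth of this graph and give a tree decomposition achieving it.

Every bag has size at most 3, so the width is 3 − 1 = 2 and tw(G) ≤ 2. For the lower bound, the 3 vertices {a, d, g} are pairwise adjacent, and any tree decomposition puts a clique entirely inside one bag — forcing width ≥ 2. Hence tw(G) = 2 exactly.

Treewidth 2.
One such decomposition:
Bags: B1 = {c, d, f}  B2 = {b, c, f}  B3 = {d, f, g}  B4 = {b, e, f}  B5 = {a, d, g}
Tree: B1–B2, B1–B3, B2–B4, B3–B5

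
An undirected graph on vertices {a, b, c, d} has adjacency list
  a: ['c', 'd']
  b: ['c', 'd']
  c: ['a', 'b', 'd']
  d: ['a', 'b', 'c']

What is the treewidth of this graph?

2

A width-2 tree decomposition is:
Bags: B1 = {a, c, d}  B2 = {b, c, d}
Tree: B1–B2
Each bag holds 3 vertices, so the decomposition has width 2, which upper-bounds the treewidth. Conversely, {a, c, d} is a clique of size 3, and the vertices of any clique must share a bag in every tree decomposition; so some bag has ≥ 3 vertices and tw(G) ≥ 2. Combining the bounds, tw(G) = 2.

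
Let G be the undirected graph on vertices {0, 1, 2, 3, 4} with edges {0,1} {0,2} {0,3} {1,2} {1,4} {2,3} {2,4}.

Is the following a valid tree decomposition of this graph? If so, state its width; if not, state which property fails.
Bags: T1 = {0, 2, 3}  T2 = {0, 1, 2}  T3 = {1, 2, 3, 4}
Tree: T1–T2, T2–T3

A tree decomposition must satisfy three properties: every vertex lies in some bag; for every edge, both endpoints lie together in some bag; and for every vertex, the bags containing it form a connected subtree. Here bags containing vertex 3 are not connected in the tree, so the decomposition is invalid.

No — bags containing vertex 3 are not connected in the tree.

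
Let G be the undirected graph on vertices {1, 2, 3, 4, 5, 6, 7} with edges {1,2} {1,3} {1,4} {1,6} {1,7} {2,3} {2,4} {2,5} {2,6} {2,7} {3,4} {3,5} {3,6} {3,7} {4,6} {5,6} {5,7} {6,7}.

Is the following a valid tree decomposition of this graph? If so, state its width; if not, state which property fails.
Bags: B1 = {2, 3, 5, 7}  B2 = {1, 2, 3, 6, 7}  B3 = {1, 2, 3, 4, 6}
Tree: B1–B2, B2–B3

No — edge (6,5) lies in no bag.

A tree decomposition must satisfy three properties: every vertex lies in some bag; for every edge, both endpoints lie together in some bag; and for every vertex, the bags containing it form a connected subtree. Here edge (6,5) lies in no bag, so the decomposition is invalid.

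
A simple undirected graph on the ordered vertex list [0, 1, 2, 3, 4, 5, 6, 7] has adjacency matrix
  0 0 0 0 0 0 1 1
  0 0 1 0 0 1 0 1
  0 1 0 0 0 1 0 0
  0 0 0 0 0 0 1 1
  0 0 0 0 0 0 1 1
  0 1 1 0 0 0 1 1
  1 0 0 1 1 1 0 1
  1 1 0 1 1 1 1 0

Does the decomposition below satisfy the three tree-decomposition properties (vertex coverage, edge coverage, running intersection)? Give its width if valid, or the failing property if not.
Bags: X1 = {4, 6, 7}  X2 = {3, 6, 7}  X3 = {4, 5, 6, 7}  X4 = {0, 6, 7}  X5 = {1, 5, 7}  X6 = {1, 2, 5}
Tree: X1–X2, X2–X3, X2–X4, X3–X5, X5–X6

A tree decomposition must satisfy three properties: every vertex lies in some bag; for every edge, both endpoints lie together in some bag; and for every vertex, the bags containing it form a connected subtree. Here bags containing vertex 4 are not connected in the tree, so the decomposition is invalid.

No — bags containing vertex 4 are not connected in the tree.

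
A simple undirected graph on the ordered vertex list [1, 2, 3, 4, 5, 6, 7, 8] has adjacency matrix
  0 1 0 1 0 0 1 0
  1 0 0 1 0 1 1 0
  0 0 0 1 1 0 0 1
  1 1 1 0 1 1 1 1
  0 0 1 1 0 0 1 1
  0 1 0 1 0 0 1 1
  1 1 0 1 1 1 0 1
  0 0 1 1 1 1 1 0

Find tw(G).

3

A width-3 tree decomposition is:
Bags: B1 = {4, 5, 7, 8}  B2 = {4, 6, 7, 8}  B3 = {2, 4, 6, 7}  B4 = {3, 4, 5, 8}  B5 = {1, 2, 4, 7}
Tree: B1–B2, B2–B3, B1–B4, B3–B5
Every bag has size at most 4, so the width is 4 − 1 = 3 and tw(G) ≤ 3. On the other hand G contains the 4-clique {3, 4, 5, 8}. A clique must lie in a single bag of any decomposition, so no decomposition can have width below 3. The upper and lower bounds meet at 3, so that is the treewidth.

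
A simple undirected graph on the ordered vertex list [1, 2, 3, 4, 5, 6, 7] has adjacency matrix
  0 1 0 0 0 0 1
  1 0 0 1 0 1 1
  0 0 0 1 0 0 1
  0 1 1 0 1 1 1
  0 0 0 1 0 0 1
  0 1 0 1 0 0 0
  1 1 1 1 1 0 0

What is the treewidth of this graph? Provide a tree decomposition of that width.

Treewidth 2.
One optimal decomposition is:
Bags: B1 = {2, 4, 7}  B2 = {4, 5, 7}  B3 = {3, 4, 7}  B4 = {1, 2, 7}  B5 = {2, 4, 6}
Tree: B1–B2, B1–B3, B1–B4, B1–B5

The largest bag has 3 vertices, giving width 2; this decomposition certifies tw(G) ≤ 2. Conversely, {1, 2, 7} is a clique of size 3, and the vertices of any clique must share a bag in every tree decomposition; so some bag has ≥ 3 vertices and tw(G) ≥ 2. Therefore the treewidth is 2.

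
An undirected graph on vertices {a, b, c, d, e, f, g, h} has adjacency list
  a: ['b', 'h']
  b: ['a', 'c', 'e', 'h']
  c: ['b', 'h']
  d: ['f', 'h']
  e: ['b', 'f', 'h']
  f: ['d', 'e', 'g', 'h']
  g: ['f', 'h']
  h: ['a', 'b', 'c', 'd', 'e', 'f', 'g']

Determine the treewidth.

2

A width-2 tree decomposition is:
Bags: B1 = {e, f, h}  B2 = {f, g, h}  B3 = {d, f, h}  B4 = {b, e, h}  B5 = {b, c, h}  B6 = {a, b, h}
Tree: B1–B2, B2–B3, B1–B4, B4–B5, B5–B6
The largest bag has 3 vertices, giving width 2; this decomposition certifies tw(G) ≤ 2. For the lower bound, the 3 vertices {a, b, h} are pairwise adjacent, and any tree decomposition puts a clique entirely inside one bag — forcing width ≥ 2. Hence tw(G) = 2 exactly.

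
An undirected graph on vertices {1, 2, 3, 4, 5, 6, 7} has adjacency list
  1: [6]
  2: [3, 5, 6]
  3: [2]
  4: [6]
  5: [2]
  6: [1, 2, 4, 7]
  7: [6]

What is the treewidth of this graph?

1

A width-1 tree decomposition is:
Bags: B1 = {6, 7}  B2 = {1, 6}  B3 = {2, 6}  B4 = {2, 5}  B5 = {2, 3}  B6 = {4, 6}
Tree: B1–B2, B2–B3, B3–B4, B3–B5, B2–B6
Each bag holds 2 vertices, so the decomposition has width 1, which upper-bounds the treewidth. Since G has at least one edge (e.g. 7–6), it is not an edgeless graph, so tw(G) ≥ 1. Hence tw(G) = 1 exactly.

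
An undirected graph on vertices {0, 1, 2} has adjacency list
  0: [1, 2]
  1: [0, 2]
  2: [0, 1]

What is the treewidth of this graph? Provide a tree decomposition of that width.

With just one bag of size 3, the width is 3 − 1 = 2, so tw(G) ≤ 2. For the lower bound, the 3 vertices {0, 1, 2} are pairwise adjacent, and any tree decomposition puts a clique entirely inside one bag — forcing width ≥ 2. Therefore the treewidth is 2.

Treewidth 2.
Bags: B1 = {0, 1, 2}
Tree: (single bag)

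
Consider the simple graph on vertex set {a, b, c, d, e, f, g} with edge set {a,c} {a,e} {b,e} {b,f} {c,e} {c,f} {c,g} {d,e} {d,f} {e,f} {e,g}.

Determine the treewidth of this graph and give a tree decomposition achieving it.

Treewidth 2.
Bags: B1 = {c, e, f}  B2 = {c, e, g}  B3 = {d, e, f}  B4 = {a, c, e}  B5 = {b, e, f}
Tree: B1–B2, B1–B3, B1–B4, B1–B5

The largest bag has 3 vertices, giving width 2; this decomposition certifies tw(G) ≤ 2. On the other hand G contains the 3-clique {c, e, g}. A clique must lie in a single bag of any decomposition, so no decomposition can have width below 2. The upper and lower bounds meet at 2, so that is the treewidth.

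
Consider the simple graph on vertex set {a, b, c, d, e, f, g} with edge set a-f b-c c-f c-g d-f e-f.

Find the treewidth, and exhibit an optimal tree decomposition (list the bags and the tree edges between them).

Treewidth 1.
One optimal decomposition is:
Bags: B1 = {a, f}  B2 = {c, f}  B3 = {c, g}  B4 = {e, f}  B5 = {d, f}  B6 = {b, c}
Tree: B1–B2, B2–B3, B2–B4, B1–B5, B2–B6

Each bag holds 2 vertices, so the decomposition has width 1, which upper-bounds the treewidth. Any graph with an edge has treewidth ≥ 1, and G has the edge f–a. The upper and lower bounds meet at 1, so that is the treewidth.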